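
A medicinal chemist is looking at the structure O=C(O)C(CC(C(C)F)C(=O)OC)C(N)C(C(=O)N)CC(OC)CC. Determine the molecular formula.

Walk through each heavy atom and fill implicit hydrogens from standard valence (C 4, N 3, O 2, S 2, halogen 1):
  atom 1: O, bond orders sum to 2 (valence 2) → 0 H
  atom 2: C, bond orders sum to 4 (valence 4) → 0 H
  atom 3: O, bond orders sum to 1 (valence 2) → 1 H
  atom 4: C, bond orders sum to 3 (valence 4) → 1 H
  atom 5: C, bond orders sum to 2 (valence 4) → 2 H
  atom 6: C, bond orders sum to 3 (valence 4) → 1 H
  atom 7: C, bond orders sum to 3 (valence 4) → 1 H
  atom 8: C, bond orders sum to 1 (valence 4) → 3 H
  atom 9: F (halogen, monovalent) → 0 H
  atom 10: C, bond orders sum to 4 (valence 4) → 0 H
  atom 11: O, bond orders sum to 2 (valence 2) → 0 H
  atom 12: O, bond orders sum to 2 (valence 2) → 0 H
  atom 13: C, bond orders sum to 1 (valence 4) → 3 H
  atom 14: C, bond orders sum to 3 (valence 4) → 1 H
  atom 15: N, bond orders sum to 1 (valence 3) → 2 H
  atom 16: C, bond orders sum to 3 (valence 4) → 1 H
  atom 17: C, bond orders sum to 4 (valence 4) → 0 H
  atom 18: O, bond orders sum to 2 (valence 2) → 0 H
  atom 19: N, bond orders sum to 1 (valence 3) → 2 H
  atom 20: C, bond orders sum to 2 (valence 4) → 2 H
  atom 21: C, bond orders sum to 3 (valence 4) → 1 H
  atom 22: O, bond orders sum to 2 (valence 2) → 0 H
  atom 23: C, bond orders sum to 1 (valence 4) → 3 H
  atom 24: C, bond orders sum to 2 (valence 4) → 2 H
  atom 25: C, bond orders sum to 1 (valence 4) → 3 H
Totals → C:16, H:29, F:1, N:2, O:6.
In Hill order: C16H29FN2O6.

C16H29FN2O6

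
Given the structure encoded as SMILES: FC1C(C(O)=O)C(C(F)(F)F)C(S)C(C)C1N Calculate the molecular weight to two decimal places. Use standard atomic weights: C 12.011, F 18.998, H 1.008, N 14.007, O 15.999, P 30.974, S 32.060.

275.26 g/mol

First, the molecular formula is C9H13F4NO2S (counting implicit H from valence).
  C: 9 × 12.011 = 108.099
  F: 4 × 18.998 = 75.992
  H: 13 × 1.008 = 13.104
  N: 1 × 14.007 = 14.007
  O: 2 × 15.999 = 31.998
  S: 1 × 32.060 = 32.060
Sum: 9×12.011 + 4×18.998 + 13×1.008 + 1×14.007 + 2×15.999 + 1×32.060 = 275.260 → 275.26 g/mol.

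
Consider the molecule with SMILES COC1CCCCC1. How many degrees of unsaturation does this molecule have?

Molecular formula: C7H14O.
DoU = (2C + 2 + N − H − X) / 2, where X is the halogen count and O/S are ignored.
    = (2·7 + 2 + 0 − 14 − 0) / 2 = 2 / 2 = 1.

1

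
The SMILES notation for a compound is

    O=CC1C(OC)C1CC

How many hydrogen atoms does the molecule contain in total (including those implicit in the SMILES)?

12

Walk through each heavy atom and fill implicit hydrogens from standard valence (C 4, N 3, O 2, S 2, halogen 1):
  atom 1: O, bond orders sum to 2 (valence 2) → 0 H
  atom 2: C, bond orders sum to 3 (valence 4) → 1 H
  atom 3: C, bond orders sum to 3 (valence 4) → 1 H
  atom 4: C, bond orders sum to 3 (valence 4) → 1 H
  atom 5: O, bond orders sum to 2 (valence 2) → 0 H
  atom 6: C, bond orders sum to 1 (valence 4) → 3 H
  atom 7: C, bond orders sum to 3 (valence 4) → 1 H
  atom 8: C, bond orders sum to 2 (valence 4) → 2 H
  atom 9: C, bond orders sum to 1 (valence 4) → 3 H
Total hydrogens: 12.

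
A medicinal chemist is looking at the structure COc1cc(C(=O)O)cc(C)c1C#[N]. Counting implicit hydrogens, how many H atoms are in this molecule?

9

Walk through each heavy atom and fill implicit hydrogens from standard valence (C 4, N 3, O 2, S 2, halogen 1); for lowercase aromatic atoms, an aromatic c carries 1 H when it has two neighbours and 0 H with three, and aromatic n carries 0 H:
  atom 1: C, bond orders sum to 1 (valence 4) → 3 H
  atom 2: O, bond orders sum to 2 (valence 2) → 0 H
  atom 3: aromatic c, 3 neighbours → 0 H
  atom 4: aromatic c, 2 neighbours → 1 H
  atom 5: aromatic c, 3 neighbours → 0 H
  atom 6: C, bond orders sum to 4 (valence 4) → 0 H
  atom 7: O, bond orders sum to 2 (valence 2) → 0 H
  atom 8: O, bond orders sum to 1 (valence 2) → 1 H
  atom 9: aromatic c, 2 neighbours → 1 H
  atom 10: aromatic c, 3 neighbours → 0 H
  atom 11: C, bond orders sum to 1 (valence 4) → 3 H
  atom 12: aromatic c, 3 neighbours → 0 H
  atom 13: C, bond orders sum to 4 (valence 4) → 0 H
  atom 14: N with explicit H count 0
Total hydrogens: 9.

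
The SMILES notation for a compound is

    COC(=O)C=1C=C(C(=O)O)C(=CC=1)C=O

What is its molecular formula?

C10H8O5

Walk through each heavy atom and fill implicit hydrogens from standard valence (C 4, N 3, O 2, S 2, halogen 1):
  atom 1: C, bond orders sum to 1 (valence 4) → 3 H
  atom 2: O, bond orders sum to 2 (valence 2) → 0 H
  atom 3: C, bond orders sum to 4 (valence 4) → 0 H
  atom 4: O, bond orders sum to 2 (valence 2) → 0 H
  atom 5: C, bond orders sum to 4 (valence 4) → 0 H
  atom 6: C, bond orders sum to 3 (valence 4) → 1 H
  atom 7: C, bond orders sum to 4 (valence 4) → 0 H
  atom 8: C, bond orders sum to 4 (valence 4) → 0 H
  atom 9: O, bond orders sum to 2 (valence 2) → 0 H
  atom 10: O, bond orders sum to 1 (valence 2) → 1 H
  atom 11: C, bond orders sum to 4 (valence 4) → 0 H
  atom 12: C, bond orders sum to 3 (valence 4) → 1 H
  atom 13: C, bond orders sum to 3 (valence 4) → 1 H
  atom 14: C, bond orders sum to 3 (valence 4) → 1 H
  atom 15: O, bond orders sum to 2 (valence 2) → 0 H
Totals → C:10, H:8, O:5.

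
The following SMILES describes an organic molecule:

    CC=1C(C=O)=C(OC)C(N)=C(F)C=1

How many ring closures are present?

1

In SMILES, each pair of matching ring-closure digits denotes one ring-closing bond; the number of such bonds equals the number of independent rings.
Ring-closure bonds here: 1.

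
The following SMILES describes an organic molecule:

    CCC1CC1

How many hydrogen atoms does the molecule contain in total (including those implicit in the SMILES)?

10

Walk through each heavy atom and fill implicit hydrogens from standard valence (C 4, N 3, O 2, S 2, halogen 1):
  atom 1: C, bond orders sum to 1 (valence 4) → 3 H
  atom 2: C, bond orders sum to 2 (valence 4) → 2 H
  atom 3: C, bond orders sum to 3 (valence 4) → 1 H
  atom 4: C, bond orders sum to 2 (valence 4) → 2 H
  atom 5: C, bond orders sum to 2 (valence 4) → 2 H
Total hydrogens: 10.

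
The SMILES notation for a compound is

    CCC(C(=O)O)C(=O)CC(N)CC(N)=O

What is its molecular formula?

Walk through each heavy atom and fill implicit hydrogens from standard valence (C 4, N 3, O 2, S 2, halogen 1):
  atom 1: C, bond orders sum to 1 (valence 4) → 3 H
  atom 2: C, bond orders sum to 2 (valence 4) → 2 H
  atom 3: C, bond orders sum to 3 (valence 4) → 1 H
  atom 4: C, bond orders sum to 4 (valence 4) → 0 H
  atom 5: O, bond orders sum to 2 (valence 2) → 0 H
  atom 6: O, bond orders sum to 1 (valence 2) → 1 H
  atom 7: C, bond orders sum to 4 (valence 4) → 0 H
  atom 8: O, bond orders sum to 2 (valence 2) → 0 H
  atom 9: C, bond orders sum to 2 (valence 4) → 2 H
  atom 10: C, bond orders sum to 3 (valence 4) → 1 H
  atom 11: N, bond orders sum to 1 (valence 3) → 2 H
  atom 12: C, bond orders sum to 2 (valence 4) → 2 H
  atom 13: C, bond orders sum to 4 (valence 4) → 0 H
  atom 14: N, bond orders sum to 1 (valence 3) → 2 H
  atom 15: O, bond orders sum to 2 (valence 2) → 0 H
Totals → C:9, H:16, N:2, O:4.
In Hill order: C9H16N2O4.

C9H16N2O4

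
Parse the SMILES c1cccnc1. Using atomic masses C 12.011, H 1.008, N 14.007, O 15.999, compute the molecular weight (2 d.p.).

79.10 g/mol

First, the molecular formula is C5H5N (counting implicit H from valence).
  C: 5 × 12.011 = 60.055
  H: 5 × 1.008 = 5.040
  N: 1 × 14.007 = 14.007
Sum: 5×12.011 + 5×1.008 + 1×14.007 = 79.102 → 79.10 g/mol.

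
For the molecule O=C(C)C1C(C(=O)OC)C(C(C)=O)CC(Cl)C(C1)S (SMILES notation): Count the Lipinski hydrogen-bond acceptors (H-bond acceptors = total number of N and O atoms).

N atoms: 0; O atoms: 4.
Lipinski HBA = 0 + 4 = 4.

4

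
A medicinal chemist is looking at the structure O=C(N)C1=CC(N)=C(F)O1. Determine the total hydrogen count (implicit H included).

5

Walk through each heavy atom and fill implicit hydrogens from standard valence (C 4, N 3, O 2, S 2, halogen 1):
  atom 1: O, bond orders sum to 2 (valence 2) → 0 H
  atom 2: C, bond orders sum to 4 (valence 4) → 0 H
  atom 3: N, bond orders sum to 1 (valence 3) → 2 H
  atom 4: C, bond orders sum to 4 (valence 4) → 0 H
  atom 5: C, bond orders sum to 3 (valence 4) → 1 H
  atom 6: C, bond orders sum to 4 (valence 4) → 0 H
  atom 7: N, bond orders sum to 1 (valence 3) → 2 H
  atom 8: C, bond orders sum to 4 (valence 4) → 0 H
  atom 9: F (halogen, monovalent) → 0 H
  atom 10: O, bond orders sum to 2 (valence 2) → 0 H
Total hydrogens: 5.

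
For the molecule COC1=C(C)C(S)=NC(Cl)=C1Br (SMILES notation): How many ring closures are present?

In SMILES, each pair of matching ring-closure digits denotes one ring-closing bond; the number of such bonds equals the number of independent rings.
Ring-closure bonds here: 1.

1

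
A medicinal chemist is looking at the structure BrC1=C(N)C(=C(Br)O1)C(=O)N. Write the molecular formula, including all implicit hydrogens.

C5H4Br2N2O2

Walk through each heavy atom and fill implicit hydrogens from standard valence (C 4, N 3, O 2, S 2, halogen 1):
  atom 1: Br (halogen, monovalent) → 0 H
  atom 2: C, bond orders sum to 4 (valence 4) → 0 H
  atom 3: C, bond orders sum to 4 (valence 4) → 0 H
  atom 4: N, bond orders sum to 1 (valence 3) → 2 H
  atom 5: C, bond orders sum to 4 (valence 4) → 0 H
  atom 6: C, bond orders sum to 4 (valence 4) → 0 H
  atom 7: Br (halogen, monovalent) → 0 H
  atom 8: O, bond orders sum to 2 (valence 2) → 0 H
  atom 9: C, bond orders sum to 4 (valence 4) → 0 H
  atom 10: O, bond orders sum to 2 (valence 2) → 0 H
  atom 11: N, bond orders sum to 1 (valence 3) → 2 H
Totals → C:5, H:4, Br:2, N:2, O:2.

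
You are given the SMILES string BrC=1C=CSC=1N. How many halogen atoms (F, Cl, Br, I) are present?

Halogen atoms appear at heavy-atom position 1 (1×Br).
Other groups present: 1 primary amine.
Halogen count: 1.

1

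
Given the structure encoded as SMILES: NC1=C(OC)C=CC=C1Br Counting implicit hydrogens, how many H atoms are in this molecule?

Walk through each heavy atom and fill implicit hydrogens from standard valence (C 4, N 3, O 2, S 2, halogen 1):
  atom 1: N, bond orders sum to 1 (valence 3) → 2 H
  atom 2: C, bond orders sum to 4 (valence 4) → 0 H
  atom 3: C, bond orders sum to 4 (valence 4) → 0 H
  atom 4: O, bond orders sum to 2 (valence 2) → 0 H
  atom 5: C, bond orders sum to 1 (valence 4) → 3 H
  atom 6: C, bond orders sum to 3 (valence 4) → 1 H
  atom 7: C, bond orders sum to 3 (valence 4) → 1 H
  atom 8: C, bond orders sum to 3 (valence 4) → 1 H
  atom 9: C, bond orders sum to 4 (valence 4) → 0 H
  atom 10: Br (halogen, monovalent) → 0 H
Total hydrogens: 8.

8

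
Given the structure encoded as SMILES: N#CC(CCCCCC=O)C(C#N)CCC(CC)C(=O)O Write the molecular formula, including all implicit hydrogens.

C16H24N2O3

Walk through each heavy atom and fill implicit hydrogens from standard valence (C 4, N 3, O 2, S 2, halogen 1):
  atom 1: N, bond orders sum to 3 (valence 3) → 0 H
  atom 2: C, bond orders sum to 4 (valence 4) → 0 H
  atom 3: C, bond orders sum to 3 (valence 4) → 1 H
  atom 4: C, bond orders sum to 2 (valence 4) → 2 H
  atom 5: C, bond orders sum to 2 (valence 4) → 2 H
  atom 6: C, bond orders sum to 2 (valence 4) → 2 H
  atom 7: C, bond orders sum to 2 (valence 4) → 2 H
  atom 8: C, bond orders sum to 2 (valence 4) → 2 H
  atom 9: C, bond orders sum to 3 (valence 4) → 1 H
  atom 10: O, bond orders sum to 2 (valence 2) → 0 H
  atom 11: C, bond orders sum to 3 (valence 4) → 1 H
  atom 12: C, bond orders sum to 4 (valence 4) → 0 H
  atom 13: N, bond orders sum to 3 (valence 3) → 0 H
  atom 14: C, bond orders sum to 2 (valence 4) → 2 H
  atom 15: C, bond orders sum to 2 (valence 4) → 2 H
  atom 16: C, bond orders sum to 3 (valence 4) → 1 H
  atom 17: C, bond orders sum to 2 (valence 4) → 2 H
  atom 18: C, bond orders sum to 1 (valence 4) → 3 H
  atom 19: C, bond orders sum to 4 (valence 4) → 0 H
  atom 20: O, bond orders sum to 2 (valence 2) → 0 H
  atom 21: O, bond orders sum to 1 (valence 2) → 1 H
Totals → C:16, H:24, N:2, O:3.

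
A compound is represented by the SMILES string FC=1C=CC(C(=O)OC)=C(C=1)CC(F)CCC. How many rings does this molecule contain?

In SMILES, each pair of matching ring-closure digits denotes one ring-closing bond; the number of such bonds equals the number of independent rings.
Ring-closure bonds here: 1.

1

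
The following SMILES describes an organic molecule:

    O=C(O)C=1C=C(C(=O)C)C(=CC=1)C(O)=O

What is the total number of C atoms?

Count every carbon token in the SMILES (each C, including those in ring-closure positions and inside branches).
Carbon count: 10.

10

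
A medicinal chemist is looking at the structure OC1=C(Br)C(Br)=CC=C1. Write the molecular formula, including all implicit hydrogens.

Walk through each heavy atom and fill implicit hydrogens from standard valence (C 4, N 3, O 2, S 2, halogen 1):
  atom 1: O, bond orders sum to 1 (valence 2) → 1 H
  atom 2: C, bond orders sum to 4 (valence 4) → 0 H
  atom 3: C, bond orders sum to 4 (valence 4) → 0 H
  atom 4: Br (halogen, monovalent) → 0 H
  atom 5: C, bond orders sum to 4 (valence 4) → 0 H
  atom 6: Br (halogen, monovalent) → 0 H
  atom 7: C, bond orders sum to 3 (valence 4) → 1 H
  atom 8: C, bond orders sum to 3 (valence 4) → 1 H
  atom 9: C, bond orders sum to 3 (valence 4) → 1 H
Totals → C:6, H:4, Br:2, O:1.

C6H4Br2O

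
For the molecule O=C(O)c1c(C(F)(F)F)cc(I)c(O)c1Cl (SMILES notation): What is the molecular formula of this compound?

C8H3ClF3IO3

Walk through each heavy atom and fill implicit hydrogens from standard valence (C 4, N 3, O 2, S 2, halogen 1); for lowercase aromatic atoms, an aromatic c carries 1 H when it has two neighbours and 0 H with three, and aromatic n carries 0 H:
  atom 1: O, bond orders sum to 2 (valence 2) → 0 H
  atom 2: C, bond orders sum to 4 (valence 4) → 0 H
  atom 3: O, bond orders sum to 1 (valence 2) → 1 H
  atom 4: aromatic c, 3 neighbours → 0 H
  atom 5: aromatic c, 3 neighbours → 0 H
  atom 6: C, bond orders sum to 4 (valence 4) → 0 H
  atom 7: F (halogen, monovalent) → 0 H
  atom 8: F (halogen, monovalent) → 0 H
  atom 9: F (halogen, monovalent) → 0 H
  atom 10: aromatic c, 2 neighbours → 1 H
  atom 11: aromatic c, 3 neighbours → 0 H
  atom 12: I (halogen, monovalent) → 0 H
  atom 13: aromatic c, 3 neighbours → 0 H
  atom 14: O, bond orders sum to 1 (valence 2) → 1 H
  atom 15: aromatic c, 3 neighbours → 0 H
  atom 16: Cl (halogen, monovalent) → 0 H
Totals → C:8, H:3, Cl:1, F:3, I:1, O:3.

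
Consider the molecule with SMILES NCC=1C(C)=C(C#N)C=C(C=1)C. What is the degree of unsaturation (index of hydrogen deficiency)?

6

Molecular formula: C10H12N2.
DoU = (2C + 2 + N − H − X) / 2, where X is the halogen count and O/S are ignored.
    = (2·10 + 2 + 2 − 12 − 0) / 2 = 12 / 2 = 6.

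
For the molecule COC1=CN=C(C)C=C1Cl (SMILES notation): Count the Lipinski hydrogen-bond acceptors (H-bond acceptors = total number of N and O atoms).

N atoms: 1; O atoms: 1.
Lipinski HBA = 1 + 1 = 2.

2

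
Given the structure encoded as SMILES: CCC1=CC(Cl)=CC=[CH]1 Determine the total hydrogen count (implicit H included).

9

Walk through each heavy atom and fill implicit hydrogens from standard valence (C 4, N 3, O 2, S 2, halogen 1):
  atom 1: C, bond orders sum to 1 (valence 4) → 3 H
  atom 2: C, bond orders sum to 2 (valence 4) → 2 H
  atom 3: C, bond orders sum to 4 (valence 4) → 0 H
  atom 4: C, bond orders sum to 3 (valence 4) → 1 H
  atom 5: C, bond orders sum to 4 (valence 4) → 0 H
  atom 6: Cl (halogen, monovalent) → 0 H
  atom 7: C, bond orders sum to 3 (valence 4) → 1 H
  atom 8: C, bond orders sum to 3 (valence 4) → 1 H
  atom 9: C with explicit H count 1
Total hydrogens: 9.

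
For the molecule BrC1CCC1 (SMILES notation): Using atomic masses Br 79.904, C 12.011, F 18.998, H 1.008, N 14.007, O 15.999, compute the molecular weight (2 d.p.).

First, the molecular formula is C4H7Br (counting implicit H from valence).
  Br: 1 × 79.904 = 79.904
  C: 4 × 12.011 = 48.044
  H: 7 × 1.008 = 7.056
Sum: 1×79.904 + 4×12.011 + 7×1.008 = 135.004 → 135.00 g/mol.

135.00 g/mol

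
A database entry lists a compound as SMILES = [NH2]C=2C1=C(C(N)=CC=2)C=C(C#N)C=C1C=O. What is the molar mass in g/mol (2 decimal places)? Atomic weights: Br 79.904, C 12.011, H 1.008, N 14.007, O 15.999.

First, the molecular formula is C12H9N3O (counting implicit H from valence).
  C: 12 × 12.011 = 144.132
  H: 9 × 1.008 = 9.072
  N: 3 × 14.007 = 42.021
  O: 1 × 15.999 = 15.999
Sum: 12×12.011 + 9×1.008 + 3×14.007 + 1×15.999 = 211.224 → 211.22 g/mol.

211.22 g/mol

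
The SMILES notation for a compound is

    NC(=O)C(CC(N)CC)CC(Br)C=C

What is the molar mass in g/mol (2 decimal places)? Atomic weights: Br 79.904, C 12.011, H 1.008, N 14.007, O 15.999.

First, the molecular formula is C10H19BrN2O (counting implicit H from valence).
  Br: 1 × 79.904 = 79.904
  C: 10 × 12.011 = 120.110
  H: 19 × 1.008 = 19.152
  N: 2 × 14.007 = 28.014
  O: 1 × 15.999 = 15.999
Sum: 1×79.904 + 10×12.011 + 19×1.008 + 2×14.007 + 1×15.999 = 263.179 → 263.18 g/mol.

263.18 g/mol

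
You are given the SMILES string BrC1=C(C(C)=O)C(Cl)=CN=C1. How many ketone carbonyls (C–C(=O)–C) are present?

The ketone motif appears at heavy-atom position 4 in the SMILES.
Ketone count: 1.

1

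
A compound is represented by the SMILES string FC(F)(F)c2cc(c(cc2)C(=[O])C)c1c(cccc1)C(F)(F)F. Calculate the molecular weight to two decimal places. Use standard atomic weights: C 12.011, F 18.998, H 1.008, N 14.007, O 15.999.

First, the molecular formula is C16H10F6O (counting implicit H from valence).
  C: 16 × 12.011 = 192.176
  F: 6 × 18.998 = 113.988
  H: 10 × 1.008 = 10.080
  O: 1 × 15.999 = 15.999
Sum: 16×12.011 + 6×18.998 + 10×1.008 + 1×15.999 = 332.243 → 332.24 g/mol.

332.24 g/mol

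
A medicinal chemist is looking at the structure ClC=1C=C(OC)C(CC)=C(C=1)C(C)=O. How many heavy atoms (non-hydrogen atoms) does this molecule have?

Every atom symbol written in the SMILES (organic subset) is one heavy atom; implicit H are not written.
Heavy atoms by element → C:11, Cl:1, O:2.
Total: 14.

14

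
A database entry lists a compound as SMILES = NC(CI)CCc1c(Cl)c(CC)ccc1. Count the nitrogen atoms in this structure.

1

Scan the SMILES for N atoms (remember two-letter symbols like Cl and Br are single atoms).
Nitrogen count: 1.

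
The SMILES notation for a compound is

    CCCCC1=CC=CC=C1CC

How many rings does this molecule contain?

1

In SMILES, each pair of matching ring-closure digits denotes one ring-closing bond; the number of such bonds equals the number of independent rings.
Ring-closure bonds here: 1.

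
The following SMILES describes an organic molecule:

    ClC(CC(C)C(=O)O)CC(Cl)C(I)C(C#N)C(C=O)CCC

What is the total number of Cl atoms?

2

Scan the SMILES for Cl atoms (remember two-letter symbols like Cl and Br are single atoms).
Chlorine count: 2.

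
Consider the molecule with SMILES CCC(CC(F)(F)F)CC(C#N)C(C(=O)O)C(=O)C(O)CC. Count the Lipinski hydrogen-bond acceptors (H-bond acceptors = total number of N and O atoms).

5

N atoms: 1; O atoms: 4.
Lipinski HBA = 1 + 4 = 5.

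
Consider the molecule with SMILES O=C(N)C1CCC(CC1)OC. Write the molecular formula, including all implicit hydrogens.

C8H15NO2

Walk through each heavy atom and fill implicit hydrogens from standard valence (C 4, N 3, O 2, S 2, halogen 1):
  atom 1: O, bond orders sum to 2 (valence 2) → 0 H
  atom 2: C, bond orders sum to 4 (valence 4) → 0 H
  atom 3: N, bond orders sum to 1 (valence 3) → 2 H
  atom 4: C, bond orders sum to 3 (valence 4) → 1 H
  atom 5: C, bond orders sum to 2 (valence 4) → 2 H
  atom 6: C, bond orders sum to 2 (valence 4) → 2 H
  atom 7: C, bond orders sum to 3 (valence 4) → 1 H
  atom 8: C, bond orders sum to 2 (valence 4) → 2 H
  atom 9: C, bond orders sum to 2 (valence 4) → 2 H
  atom 10: O, bond orders sum to 2 (valence 2) → 0 H
  atom 11: C, bond orders sum to 1 (valence 4) → 3 H
Totals → C:8, H:15, N:1, O:2.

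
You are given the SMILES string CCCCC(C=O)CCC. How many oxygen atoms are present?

1

Scan the SMILES for O atoms (remember two-letter symbols like Cl and Br are single atoms).
Oxygen count: 1.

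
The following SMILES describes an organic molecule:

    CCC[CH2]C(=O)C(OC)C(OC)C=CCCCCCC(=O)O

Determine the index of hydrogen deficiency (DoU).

3

Degree of unsaturation = (number of rings) + (number of π bonds).
Ring closures in the SMILES: 0.
π bonds: 3 double bonds (each 1 DoU) → 3 DoU from unsaturation.
Total DoU = 0 + 3 = 3.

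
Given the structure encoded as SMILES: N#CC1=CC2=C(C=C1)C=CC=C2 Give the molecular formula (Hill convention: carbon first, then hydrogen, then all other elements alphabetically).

C11H7N

Walk through each heavy atom and fill implicit hydrogens from standard valence (C 4, N 3, O 2, S 2, halogen 1):
  atom 1: N, bond orders sum to 3 (valence 3) → 0 H
  atom 2: C, bond orders sum to 4 (valence 4) → 0 H
  atom 3: C, bond orders sum to 4 (valence 4) → 0 H
  atom 4: C, bond orders sum to 3 (valence 4) → 1 H
  atom 5: C, bond orders sum to 4 (valence 4) → 0 H
  atom 6: C, bond orders sum to 4 (valence 4) → 0 H
  atom 7: C, bond orders sum to 3 (valence 4) → 1 H
  atom 8: C, bond orders sum to 3 (valence 4) → 1 H
  atom 9: C, bond orders sum to 3 (valence 4) → 1 H
  atom 10: C, bond orders sum to 3 (valence 4) → 1 H
  atom 11: C, bond orders sum to 3 (valence 4) → 1 H
  atom 12: C, bond orders sum to 3 (valence 4) → 1 H
Totals → C:11, H:7, N:1.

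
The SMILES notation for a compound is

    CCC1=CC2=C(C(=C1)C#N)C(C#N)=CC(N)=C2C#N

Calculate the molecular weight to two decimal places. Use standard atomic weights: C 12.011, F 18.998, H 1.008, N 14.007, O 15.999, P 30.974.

246.27 g/mol

First, the molecular formula is C15H10N4 (counting implicit H from valence).
  C: 15 × 12.011 = 180.165
  H: 10 × 1.008 = 10.080
  N: 4 × 14.007 = 56.028
Sum: 15×12.011 + 10×1.008 + 4×14.007 = 246.273 → 246.27 g/mol.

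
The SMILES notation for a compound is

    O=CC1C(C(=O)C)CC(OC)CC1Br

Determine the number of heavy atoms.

Every atom symbol written in the SMILES (organic subset) is one heavy atom; implicit H are not written.
Heavy atoms by element → Br:1, C:10, O:3.
Total: 14.

14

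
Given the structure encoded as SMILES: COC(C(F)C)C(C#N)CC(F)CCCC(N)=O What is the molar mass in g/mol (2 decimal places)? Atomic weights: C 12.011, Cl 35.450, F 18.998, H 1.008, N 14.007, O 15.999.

262.30 g/mol

First, the molecular formula is C12H20F2N2O2 (counting implicit H from valence).
  C: 12 × 12.011 = 144.132
  F: 2 × 18.998 = 37.996
  H: 20 × 1.008 = 20.160
  N: 2 × 14.007 = 28.014
  O: 2 × 15.999 = 31.998
Sum: 12×12.011 + 2×18.998 + 20×1.008 + 2×14.007 + 2×15.999 = 262.300 → 262.30 g/mol.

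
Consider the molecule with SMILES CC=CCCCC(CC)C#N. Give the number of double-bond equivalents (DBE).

3

Degree of unsaturation = (number of rings) + (number of π bonds).
Ring closures in the SMILES: 0.
π bonds: 1 double bond (each 1 DoU), 1 triple bond (each 2 DoU) → 3 DoU from unsaturation.
Total DoU = 0 + 3 = 3.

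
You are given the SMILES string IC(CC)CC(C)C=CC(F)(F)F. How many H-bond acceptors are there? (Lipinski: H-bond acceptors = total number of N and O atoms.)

0

N atoms: 0; O atoms: 0.
Lipinski HBA = 0 + 0 = 0.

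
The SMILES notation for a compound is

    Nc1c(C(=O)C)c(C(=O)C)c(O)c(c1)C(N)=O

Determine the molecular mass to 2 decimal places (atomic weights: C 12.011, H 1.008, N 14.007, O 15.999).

First, the molecular formula is C11H12N2O4 (counting implicit H from valence).
  C: 11 × 12.011 = 132.121
  H: 12 × 1.008 = 12.096
  N: 2 × 14.007 = 28.014
  O: 4 × 15.999 = 63.996
Sum: 11×12.011 + 12×1.008 + 2×14.007 + 4×15.999 = 236.227 → 236.23 g/mol.

236.23 g/mol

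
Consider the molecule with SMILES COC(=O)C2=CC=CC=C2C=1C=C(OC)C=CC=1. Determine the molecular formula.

Walk through each heavy atom and fill implicit hydrogens from standard valence (C 4, N 3, O 2, S 2, halogen 1):
  atom 1: C, bond orders sum to 1 (valence 4) → 3 H
  atom 2: O, bond orders sum to 2 (valence 2) → 0 H
  atom 3: C, bond orders sum to 4 (valence 4) → 0 H
  atom 4: O, bond orders sum to 2 (valence 2) → 0 H
  atom 5: C, bond orders sum to 4 (valence 4) → 0 H
  atom 6: C, bond orders sum to 3 (valence 4) → 1 H
  atom 7: C, bond orders sum to 3 (valence 4) → 1 H
  atom 8: C, bond orders sum to 3 (valence 4) → 1 H
  atom 9: C, bond orders sum to 3 (valence 4) → 1 H
  atom 10: C, bond orders sum to 4 (valence 4) → 0 H
  atom 11: C, bond orders sum to 4 (valence 4) → 0 H
  atom 12: C, bond orders sum to 3 (valence 4) → 1 H
  atom 13: C, bond orders sum to 4 (valence 4) → 0 H
  atom 14: O, bond orders sum to 2 (valence 2) → 0 H
  atom 15: C, bond orders sum to 1 (valence 4) → 3 H
  atom 16: C, bond orders sum to 3 (valence 4) → 1 H
  atom 17: C, bond orders sum to 3 (valence 4) → 1 H
  atom 18: C, bond orders sum to 3 (valence 4) → 1 H
Totals → C:15, H:14, O:3.

C15H14O3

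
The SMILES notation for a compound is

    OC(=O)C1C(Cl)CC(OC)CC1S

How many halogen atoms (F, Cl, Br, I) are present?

1

Halogen atoms appear at heavy-atom position 6 (1×Cl).
Other groups present: 1 carboxylic acid, 1 ether, 1 thiol.
Halogen count: 1.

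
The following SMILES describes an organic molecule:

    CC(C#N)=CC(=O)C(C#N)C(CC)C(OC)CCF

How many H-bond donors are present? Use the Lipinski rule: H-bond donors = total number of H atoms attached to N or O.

0

Donors: find every N or O and count the H atoms it carries.
  atom 4 (N): bond orders sum to 3 → 0 H
  atom 7 (O): bond orders sum to 2 → 0 H
  atom 10 (N): bond orders sum to 3 → 0 H
  atom 15 (O): bond orders sum to 2 → 0 H
Lipinski HBD = 0.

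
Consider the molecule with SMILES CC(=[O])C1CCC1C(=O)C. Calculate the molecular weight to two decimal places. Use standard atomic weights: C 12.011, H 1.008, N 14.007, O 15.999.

140.18 g/mol

First, the molecular formula is C8H12O2 (counting implicit H from valence).
  C: 8 × 12.011 = 96.088
  H: 12 × 1.008 = 12.096
  O: 2 × 15.999 = 31.998
Sum: 8×12.011 + 12×1.008 + 2×15.999 = 140.182 → 140.18 g/mol.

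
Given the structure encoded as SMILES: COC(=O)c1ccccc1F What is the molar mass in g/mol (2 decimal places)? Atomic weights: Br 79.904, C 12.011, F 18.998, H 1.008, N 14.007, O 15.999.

First, the molecular formula is C8H7FO2 (counting implicit H from valence).
  C: 8 × 12.011 = 96.088
  F: 1 × 18.998 = 18.998
  H: 7 × 1.008 = 7.056
  O: 2 × 15.999 = 31.998
Sum: 8×12.011 + 1×18.998 + 7×1.008 + 2×15.999 = 154.140 → 154.14 g/mol.

154.14 g/mol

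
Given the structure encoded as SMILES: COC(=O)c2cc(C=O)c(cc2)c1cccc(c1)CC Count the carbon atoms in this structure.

Count every carbon token in the SMILES (each C, including those in ring-closure positions and inside branches).
Carbon count: 17.

17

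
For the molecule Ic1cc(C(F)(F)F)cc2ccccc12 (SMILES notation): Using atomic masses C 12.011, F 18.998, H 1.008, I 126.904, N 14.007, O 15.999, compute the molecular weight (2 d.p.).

322.07 g/mol

First, the molecular formula is C11H6F3I (counting implicit H from valence).
  C: 11 × 12.011 = 132.121
  F: 3 × 18.998 = 56.994
  H: 6 × 1.008 = 6.048
  I: 1 × 126.904 = 126.904
Sum: 11×12.011 + 3×18.998 + 6×1.008 + 1×126.904 = 322.067 → 322.07 g/mol.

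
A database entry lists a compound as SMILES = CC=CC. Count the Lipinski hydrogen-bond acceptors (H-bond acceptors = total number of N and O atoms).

0

N atoms: 0; O atoms: 0.
Lipinski HBA = 0 + 0 = 0.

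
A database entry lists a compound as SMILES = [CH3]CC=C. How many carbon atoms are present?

4

Count every carbon token in the SMILES (each C, including those in ring-closure positions and inside branches).
Carbon count: 4.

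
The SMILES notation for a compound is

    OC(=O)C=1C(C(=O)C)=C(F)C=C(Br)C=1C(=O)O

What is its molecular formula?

Walk through each heavy atom and fill implicit hydrogens from standard valence (C 4, N 3, O 2, S 2, halogen 1):
  atom 1: O, bond orders sum to 1 (valence 2) → 1 H
  atom 2: C, bond orders sum to 4 (valence 4) → 0 H
  atom 3: O, bond orders sum to 2 (valence 2) → 0 H
  atom 4: C, bond orders sum to 4 (valence 4) → 0 H
  atom 5: C, bond orders sum to 4 (valence 4) → 0 H
  atom 6: C, bond orders sum to 4 (valence 4) → 0 H
  atom 7: O, bond orders sum to 2 (valence 2) → 0 H
  atom 8: C, bond orders sum to 1 (valence 4) → 3 H
  atom 9: C, bond orders sum to 4 (valence 4) → 0 H
  atom 10: F (halogen, monovalent) → 0 H
  atom 11: C, bond orders sum to 3 (valence 4) → 1 H
  atom 12: C, bond orders sum to 4 (valence 4) → 0 H
  atom 13: Br (halogen, monovalent) → 0 H
  atom 14: C, bond orders sum to 4 (valence 4) → 0 H
  atom 15: C, bond orders sum to 4 (valence 4) → 0 H
  atom 16: O, bond orders sum to 2 (valence 2) → 0 H
  atom 17: O, bond orders sum to 1 (valence 2) → 1 H
Totals → C:10, H:6, Br:1, F:1, O:5.
In Hill order: C10H6BrFO5.

C10H6BrFO5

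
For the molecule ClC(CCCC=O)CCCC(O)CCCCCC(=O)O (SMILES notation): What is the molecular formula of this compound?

Walk through each heavy atom and fill implicit hydrogens from standard valence (C 4, N 3, O 2, S 2, halogen 1):
  atom 1: Cl (halogen, monovalent) → 0 H
  atom 2: C, bond orders sum to 3 (valence 4) → 1 H
  atom 3: C, bond orders sum to 2 (valence 4) → 2 H
  atom 4: C, bond orders sum to 2 (valence 4) → 2 H
  atom 5: C, bond orders sum to 2 (valence 4) → 2 H
  atom 6: C, bond orders sum to 3 (valence 4) → 1 H
  atom 7: O, bond orders sum to 2 (valence 2) → 0 H
  atom 8: C, bond orders sum to 2 (valence 4) → 2 H
  atom 9: C, bond orders sum to 2 (valence 4) → 2 H
  atom 10: C, bond orders sum to 2 (valence 4) → 2 H
  atom 11: C, bond orders sum to 3 (valence 4) → 1 H
  atom 12: O, bond orders sum to 1 (valence 2) → 1 H
  atom 13: C, bond orders sum to 2 (valence 4) → 2 H
  atom 14: C, bond orders sum to 2 (valence 4) → 2 H
  atom 15: C, bond orders sum to 2 (valence 4) → 2 H
  atom 16: C, bond orders sum to 2 (valence 4) → 2 H
  atom 17: C, bond orders sum to 2 (valence 4) → 2 H
  atom 18: C, bond orders sum to 4 (valence 4) → 0 H
  atom 19: O, bond orders sum to 2 (valence 2) → 0 H
  atom 20: O, bond orders sum to 1 (valence 2) → 1 H
Totals → C:15, H:27, Cl:1, O:4.

C15H27ClO4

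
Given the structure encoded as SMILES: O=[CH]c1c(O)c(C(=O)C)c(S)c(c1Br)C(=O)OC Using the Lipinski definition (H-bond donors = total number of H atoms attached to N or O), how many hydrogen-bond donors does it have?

1

Donors: find every N or O and count the H atoms it carries.
  atom 1 (O): bond orders sum to 2 → 0 H
  atom 5 (O): bond orders sum to 1 → 1 H
  atom 8 (O): bond orders sum to 2 → 0 H
  atom 16 (O): bond orders sum to 2 → 0 H
  atom 17 (O): bond orders sum to 2 → 0 H
Lipinski HBD = 1.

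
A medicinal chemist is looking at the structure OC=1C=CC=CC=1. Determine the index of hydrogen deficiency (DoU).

Degree of unsaturation = (number of rings) + (number of π bonds).
Ring closures in the SMILES: 1.
π bonds: 3 double bonds (each 1 DoU) → 3 DoU from unsaturation.
Total DoU = 1 + 3 = 4.

4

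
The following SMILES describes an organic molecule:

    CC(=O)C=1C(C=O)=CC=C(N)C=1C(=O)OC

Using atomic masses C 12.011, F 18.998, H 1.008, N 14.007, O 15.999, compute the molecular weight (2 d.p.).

First, the molecular formula is C11H11NO4 (counting implicit H from valence).
  C: 11 × 12.011 = 132.121
  H: 11 × 1.008 = 11.088
  N: 1 × 14.007 = 14.007
  O: 4 × 15.999 = 63.996
Sum: 11×12.011 + 11×1.008 + 1×14.007 + 4×15.999 = 221.212 → 221.21 g/mol.

221.21 g/mol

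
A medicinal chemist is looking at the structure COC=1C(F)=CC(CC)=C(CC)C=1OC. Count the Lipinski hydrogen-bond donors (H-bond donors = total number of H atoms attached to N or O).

Donors: find every N or O and count the H atoms it carries.
  atom 2 (O): bond orders sum to 2 → 0 H
  atom 14 (O): bond orders sum to 2 → 0 H
Lipinski HBD = 0.

0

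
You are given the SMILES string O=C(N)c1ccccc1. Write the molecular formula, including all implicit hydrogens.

Walk through each heavy atom and fill implicit hydrogens from standard valence (C 4, N 3, O 2, S 2, halogen 1); for lowercase aromatic atoms, an aromatic c carries 1 H when it has two neighbours and 0 H with three, and aromatic n carries 0 H:
  atom 1: O, bond orders sum to 2 (valence 2) → 0 H
  atom 2: C, bond orders sum to 4 (valence 4) → 0 H
  atom 3: N, bond orders sum to 1 (valence 3) → 2 H
  atom 4: aromatic c, 3 neighbours → 0 H
  atom 5: aromatic c, 2 neighbours → 1 H
  atom 6: aromatic c, 2 neighbours → 1 H
  atom 7: aromatic c, 2 neighbours → 1 H
  atom 8: aromatic c, 2 neighbours → 1 H
  atom 9: aromatic c, 2 neighbours → 1 H
Totals → C:7, H:7, N:1, O:1.

C7H7NO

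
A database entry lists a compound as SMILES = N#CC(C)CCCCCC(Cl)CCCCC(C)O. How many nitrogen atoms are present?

Scan the SMILES for N atoms (remember two-letter symbols like Cl and Br are single atoms).
Nitrogen count: 1.

1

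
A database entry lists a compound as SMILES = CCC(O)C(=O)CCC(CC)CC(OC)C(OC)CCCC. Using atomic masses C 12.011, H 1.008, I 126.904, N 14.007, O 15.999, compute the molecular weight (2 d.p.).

First, the molecular formula is C18H36O4 (counting implicit H from valence).
  C: 18 × 12.011 = 216.198
  H: 36 × 1.008 = 36.288
  O: 4 × 15.999 = 63.996
Sum: 18×12.011 + 36×1.008 + 4×15.999 = 316.482 → 316.48 g/mol.

316.48 g/mol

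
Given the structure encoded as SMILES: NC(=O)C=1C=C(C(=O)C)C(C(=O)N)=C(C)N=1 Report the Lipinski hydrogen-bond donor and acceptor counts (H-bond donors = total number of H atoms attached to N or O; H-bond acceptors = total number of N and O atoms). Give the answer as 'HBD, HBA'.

4, 6

Donors: find every N or O and count the H atoms it carries.
  atom 1 (N): bond orders sum to 1 → 2 H
  atom 3 (O): bond orders sum to 2 → 0 H
  atom 8 (O): bond orders sum to 2 → 0 H
  atom 12 (O): bond orders sum to 2 → 0 H
  atom 13 (N): bond orders sum to 1 → 2 H
  atom 16 (N): bond orders sum to 3 → 0 H
Lipinski HBD = 4.
Acceptors: N atoms = 3, O atoms = 3 → HBA = 6.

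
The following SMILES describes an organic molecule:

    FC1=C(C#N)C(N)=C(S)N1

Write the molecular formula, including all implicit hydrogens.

Walk through each heavy atom and fill implicit hydrogens from standard valence (C 4, N 3, O 2, S 2, halogen 1):
  atom 1: F (halogen, monovalent) → 0 H
  atom 2: C, bond orders sum to 4 (valence 4) → 0 H
  atom 3: C, bond orders sum to 4 (valence 4) → 0 H
  atom 4: C, bond orders sum to 4 (valence 4) → 0 H
  atom 5: N, bond orders sum to 3 (valence 3) → 0 H
  atom 6: C, bond orders sum to 4 (valence 4) → 0 H
  atom 7: N, bond orders sum to 1 (valence 3) → 2 H
  atom 8: C, bond orders sum to 4 (valence 4) → 0 H
  atom 9: S, bond orders sum to 1 (valence 2) → 1 H
  atom 10: N, bond orders sum to 2 (valence 3) → 1 H
Totals → C:5, H:4, F:1, N:3, S:1.
In Hill order: C5H4FN3S.

C5H4FN3S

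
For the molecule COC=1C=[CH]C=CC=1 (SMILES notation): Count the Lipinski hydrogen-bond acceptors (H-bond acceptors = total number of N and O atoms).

1

N atoms: 0; O atoms: 1.
Lipinski HBA = 0 + 1 = 1.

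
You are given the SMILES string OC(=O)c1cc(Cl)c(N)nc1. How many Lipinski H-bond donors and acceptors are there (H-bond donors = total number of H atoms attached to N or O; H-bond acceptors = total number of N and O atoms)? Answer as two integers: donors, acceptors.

Donors: find every N or O and count the H atoms it carries.
  atom 1 (O): bond orders sum to 1 → 1 H
  atom 3 (O): bond orders sum to 2 → 0 H
  atom 9 (N): bond orders sum to 1 → 2 H
  atom 10 (N): bond orders sum to 3 → 0 H
Lipinski HBD = 3.
Acceptors: N atoms = 2, O atoms = 2 → HBA = 4.

3, 4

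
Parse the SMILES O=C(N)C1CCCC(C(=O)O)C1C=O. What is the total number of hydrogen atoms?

13

Walk through each heavy atom and fill implicit hydrogens from standard valence (C 4, N 3, O 2, S 2, halogen 1):
  atom 1: O, bond orders sum to 2 (valence 2) → 0 H
  atom 2: C, bond orders sum to 4 (valence 4) → 0 H
  atom 3: N, bond orders sum to 1 (valence 3) → 2 H
  atom 4: C, bond orders sum to 3 (valence 4) → 1 H
  atom 5: C, bond orders sum to 2 (valence 4) → 2 H
  atom 6: C, bond orders sum to 2 (valence 4) → 2 H
  atom 7: C, bond orders sum to 2 (valence 4) → 2 H
  atom 8: C, bond orders sum to 3 (valence 4) → 1 H
  atom 9: C, bond orders sum to 4 (valence 4) → 0 H
  atom 10: O, bond orders sum to 2 (valence 2) → 0 H
  atom 11: O, bond orders sum to 1 (valence 2) → 1 H
  atom 12: C, bond orders sum to 3 (valence 4) → 1 H
  atom 13: C, bond orders sum to 3 (valence 4) → 1 H
  atom 14: O, bond orders sum to 2 (valence 2) → 0 H
Total hydrogens: 13.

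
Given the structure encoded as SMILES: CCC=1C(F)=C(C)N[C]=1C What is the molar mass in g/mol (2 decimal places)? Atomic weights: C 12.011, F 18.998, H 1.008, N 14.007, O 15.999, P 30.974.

First, the molecular formula is C8H12FN (counting implicit H from valence).
  C: 8 × 12.011 = 96.088
  F: 1 × 18.998 = 18.998
  H: 12 × 1.008 = 12.096
  N: 1 × 14.007 = 14.007
Sum: 8×12.011 + 1×18.998 + 12×1.008 + 1×14.007 = 141.189 → 141.19 g/mol.

141.19 g/mol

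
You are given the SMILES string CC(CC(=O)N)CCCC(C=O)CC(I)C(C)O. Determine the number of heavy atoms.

Every atom symbol written in the SMILES (organic subset) is one heavy atom; implicit H are not written.
Heavy atoms by element → C:13, I:1, N:1, O:3.
Total: 18.

18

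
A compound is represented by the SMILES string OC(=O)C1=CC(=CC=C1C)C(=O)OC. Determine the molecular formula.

Walk through each heavy atom and fill implicit hydrogens from standard valence (C 4, N 3, O 2, S 2, halogen 1):
  atom 1: O, bond orders sum to 1 (valence 2) → 1 H
  atom 2: C, bond orders sum to 4 (valence 4) → 0 H
  atom 3: O, bond orders sum to 2 (valence 2) → 0 H
  atom 4: C, bond orders sum to 4 (valence 4) → 0 H
  atom 5: C, bond orders sum to 3 (valence 4) → 1 H
  atom 6: C, bond orders sum to 4 (valence 4) → 0 H
  atom 7: C, bond orders sum to 3 (valence 4) → 1 H
  atom 8: C, bond orders sum to 3 (valence 4) → 1 H
  atom 9: C, bond orders sum to 4 (valence 4) → 0 H
  atom 10: C, bond orders sum to 1 (valence 4) → 3 H
  atom 11: C, bond orders sum to 4 (valence 4) → 0 H
  atom 12: O, bond orders sum to 2 (valence 2) → 0 H
  atom 13: O, bond orders sum to 2 (valence 2) → 0 H
  atom 14: C, bond orders sum to 1 (valence 4) → 3 H
Totals → C:10, H:10, O:4.
In Hill order: C10H10O4.

C10H10O4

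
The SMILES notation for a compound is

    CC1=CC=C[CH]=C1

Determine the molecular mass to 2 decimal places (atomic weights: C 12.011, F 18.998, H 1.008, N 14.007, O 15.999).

First, the molecular formula is C7H8 (counting implicit H from valence).
  C: 7 × 12.011 = 84.077
  H: 8 × 1.008 = 8.064
Sum: 7×12.011 + 8×1.008 = 92.141 → 92.14 g/mol.

92.14 g/mol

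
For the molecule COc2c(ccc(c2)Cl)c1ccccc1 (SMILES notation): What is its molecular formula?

Walk through each heavy atom and fill implicit hydrogens from standard valence (C 4, N 3, O 2, S 2, halogen 1); for lowercase aromatic atoms, an aromatic c carries 1 H when it has two neighbours and 0 H with three, and aromatic n carries 0 H:
  atom 1: C, bond orders sum to 1 (valence 4) → 3 H
  atom 2: O, bond orders sum to 2 (valence 2) → 0 H
  atom 3: aromatic c, 3 neighbours → 0 H
  atom 4: aromatic c, 3 neighbours → 0 H
  atom 5: aromatic c, 2 neighbours → 1 H
  atom 6: aromatic c, 2 neighbours → 1 H
  atom 7: aromatic c, 3 neighbours → 0 H
  atom 8: aromatic c, 2 neighbours → 1 H
  atom 9: Cl (halogen, monovalent) → 0 H
  atom 10: aromatic c, 3 neighbours → 0 H
  atom 11: aromatic c, 2 neighbours → 1 H
  atom 12: aromatic c, 2 neighbours → 1 H
  atom 13: aromatic c, 2 neighbours → 1 H
  atom 14: aromatic c, 2 neighbours → 1 H
  atom 15: aromatic c, 2 neighbours → 1 H
Totals → C:13, H:11, Cl:1, O:1.
In Hill order: C13H11ClO.

C13H11ClO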